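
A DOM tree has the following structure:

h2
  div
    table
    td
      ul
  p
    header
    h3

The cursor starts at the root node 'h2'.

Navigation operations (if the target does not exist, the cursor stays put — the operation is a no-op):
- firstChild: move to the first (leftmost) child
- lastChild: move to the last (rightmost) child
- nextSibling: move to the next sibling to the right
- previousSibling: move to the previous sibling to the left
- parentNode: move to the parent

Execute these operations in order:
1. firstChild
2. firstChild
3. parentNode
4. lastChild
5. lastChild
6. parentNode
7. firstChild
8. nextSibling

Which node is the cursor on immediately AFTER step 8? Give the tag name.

Answer: ul

Derivation:
After 1 (firstChild): div
After 2 (firstChild): table
After 3 (parentNode): div
After 4 (lastChild): td
After 5 (lastChild): ul
After 6 (parentNode): td
After 7 (firstChild): ul
After 8 (nextSibling): ul (no-op, stayed)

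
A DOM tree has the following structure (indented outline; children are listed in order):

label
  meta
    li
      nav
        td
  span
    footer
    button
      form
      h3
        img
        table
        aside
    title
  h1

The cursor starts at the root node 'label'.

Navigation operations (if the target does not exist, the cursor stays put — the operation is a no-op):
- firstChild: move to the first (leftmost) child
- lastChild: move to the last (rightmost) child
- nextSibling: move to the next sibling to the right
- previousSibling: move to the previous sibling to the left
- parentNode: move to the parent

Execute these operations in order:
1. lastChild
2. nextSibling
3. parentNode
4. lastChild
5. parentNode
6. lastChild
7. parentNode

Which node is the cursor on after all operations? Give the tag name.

Answer: label

Derivation:
After 1 (lastChild): h1
After 2 (nextSibling): h1 (no-op, stayed)
After 3 (parentNode): label
After 4 (lastChild): h1
After 5 (parentNode): label
After 6 (lastChild): h1
After 7 (parentNode): label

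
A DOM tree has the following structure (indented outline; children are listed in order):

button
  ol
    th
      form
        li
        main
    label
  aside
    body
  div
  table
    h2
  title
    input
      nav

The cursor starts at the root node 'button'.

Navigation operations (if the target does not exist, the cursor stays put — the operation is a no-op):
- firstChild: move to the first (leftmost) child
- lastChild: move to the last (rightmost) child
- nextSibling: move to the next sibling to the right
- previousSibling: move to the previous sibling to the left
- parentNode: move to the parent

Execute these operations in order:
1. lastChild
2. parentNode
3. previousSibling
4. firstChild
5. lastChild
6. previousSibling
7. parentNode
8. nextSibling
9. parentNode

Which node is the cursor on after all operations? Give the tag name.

After 1 (lastChild): title
After 2 (parentNode): button
After 3 (previousSibling): button (no-op, stayed)
After 4 (firstChild): ol
After 5 (lastChild): label
After 6 (previousSibling): th
After 7 (parentNode): ol
After 8 (nextSibling): aside
After 9 (parentNode): button

Answer: button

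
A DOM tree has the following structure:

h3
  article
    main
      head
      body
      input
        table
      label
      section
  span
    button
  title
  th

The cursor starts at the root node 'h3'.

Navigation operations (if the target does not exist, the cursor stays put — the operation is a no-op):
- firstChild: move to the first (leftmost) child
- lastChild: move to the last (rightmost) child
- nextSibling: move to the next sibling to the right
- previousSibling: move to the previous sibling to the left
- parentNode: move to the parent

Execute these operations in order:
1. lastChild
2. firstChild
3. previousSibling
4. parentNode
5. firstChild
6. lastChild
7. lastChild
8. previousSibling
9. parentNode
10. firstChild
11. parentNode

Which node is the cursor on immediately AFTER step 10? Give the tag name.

After 1 (lastChild): th
After 2 (firstChild): th (no-op, stayed)
After 3 (previousSibling): title
After 4 (parentNode): h3
After 5 (firstChild): article
After 6 (lastChild): main
After 7 (lastChild): section
After 8 (previousSibling): label
After 9 (parentNode): main
After 10 (firstChild): head

Answer: head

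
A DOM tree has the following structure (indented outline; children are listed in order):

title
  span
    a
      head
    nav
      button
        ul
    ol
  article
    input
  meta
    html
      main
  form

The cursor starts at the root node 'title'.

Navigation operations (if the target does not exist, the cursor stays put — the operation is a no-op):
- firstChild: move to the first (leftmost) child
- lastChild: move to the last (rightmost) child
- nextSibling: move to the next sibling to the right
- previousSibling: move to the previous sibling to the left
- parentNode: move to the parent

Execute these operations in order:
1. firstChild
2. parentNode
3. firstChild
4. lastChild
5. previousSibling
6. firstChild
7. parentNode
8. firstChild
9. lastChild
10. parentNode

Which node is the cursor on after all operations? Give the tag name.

Answer: button

Derivation:
After 1 (firstChild): span
After 2 (parentNode): title
After 3 (firstChild): span
After 4 (lastChild): ol
After 5 (previousSibling): nav
After 6 (firstChild): button
After 7 (parentNode): nav
After 8 (firstChild): button
After 9 (lastChild): ul
After 10 (parentNode): button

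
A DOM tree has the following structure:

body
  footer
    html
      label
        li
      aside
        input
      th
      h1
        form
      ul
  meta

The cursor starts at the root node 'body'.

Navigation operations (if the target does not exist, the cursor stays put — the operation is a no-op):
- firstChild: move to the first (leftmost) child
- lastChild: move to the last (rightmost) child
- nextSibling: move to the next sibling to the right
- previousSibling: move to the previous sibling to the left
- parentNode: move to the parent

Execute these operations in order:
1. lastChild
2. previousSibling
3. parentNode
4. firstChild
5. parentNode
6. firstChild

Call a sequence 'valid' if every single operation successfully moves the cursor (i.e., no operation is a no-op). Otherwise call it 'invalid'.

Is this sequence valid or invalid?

Answer: valid

Derivation:
After 1 (lastChild): meta
After 2 (previousSibling): footer
After 3 (parentNode): body
After 4 (firstChild): footer
After 5 (parentNode): body
After 6 (firstChild): footer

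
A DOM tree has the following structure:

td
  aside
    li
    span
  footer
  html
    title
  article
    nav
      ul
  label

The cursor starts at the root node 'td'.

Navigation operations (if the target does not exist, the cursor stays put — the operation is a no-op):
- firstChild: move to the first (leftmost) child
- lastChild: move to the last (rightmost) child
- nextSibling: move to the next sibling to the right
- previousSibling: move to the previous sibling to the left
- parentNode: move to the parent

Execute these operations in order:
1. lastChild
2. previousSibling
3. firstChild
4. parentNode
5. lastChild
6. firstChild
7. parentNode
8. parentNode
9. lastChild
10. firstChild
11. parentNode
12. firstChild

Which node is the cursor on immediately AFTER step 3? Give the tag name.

Answer: nav

Derivation:
After 1 (lastChild): label
After 2 (previousSibling): article
After 3 (firstChild): nav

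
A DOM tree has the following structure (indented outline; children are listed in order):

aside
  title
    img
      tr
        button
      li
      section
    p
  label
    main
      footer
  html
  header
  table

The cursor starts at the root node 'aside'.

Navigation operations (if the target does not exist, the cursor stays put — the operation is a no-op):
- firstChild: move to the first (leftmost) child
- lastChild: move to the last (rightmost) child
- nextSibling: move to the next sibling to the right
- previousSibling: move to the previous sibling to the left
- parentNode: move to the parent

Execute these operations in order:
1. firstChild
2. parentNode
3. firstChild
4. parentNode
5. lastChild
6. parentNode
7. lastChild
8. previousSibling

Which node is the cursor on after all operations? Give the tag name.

After 1 (firstChild): title
After 2 (parentNode): aside
After 3 (firstChild): title
After 4 (parentNode): aside
After 5 (lastChild): table
After 6 (parentNode): aside
After 7 (lastChild): table
After 8 (previousSibling): header

Answer: header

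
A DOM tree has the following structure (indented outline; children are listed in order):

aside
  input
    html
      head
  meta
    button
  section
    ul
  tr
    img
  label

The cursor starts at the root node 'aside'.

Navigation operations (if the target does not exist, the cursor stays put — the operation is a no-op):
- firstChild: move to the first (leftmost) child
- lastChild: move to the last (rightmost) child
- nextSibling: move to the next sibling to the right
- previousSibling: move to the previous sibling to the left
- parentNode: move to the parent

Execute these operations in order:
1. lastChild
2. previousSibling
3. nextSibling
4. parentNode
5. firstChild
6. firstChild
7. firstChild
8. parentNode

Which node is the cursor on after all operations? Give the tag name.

After 1 (lastChild): label
After 2 (previousSibling): tr
After 3 (nextSibling): label
After 4 (parentNode): aside
After 5 (firstChild): input
After 6 (firstChild): html
After 7 (firstChild): head
After 8 (parentNode): html

Answer: html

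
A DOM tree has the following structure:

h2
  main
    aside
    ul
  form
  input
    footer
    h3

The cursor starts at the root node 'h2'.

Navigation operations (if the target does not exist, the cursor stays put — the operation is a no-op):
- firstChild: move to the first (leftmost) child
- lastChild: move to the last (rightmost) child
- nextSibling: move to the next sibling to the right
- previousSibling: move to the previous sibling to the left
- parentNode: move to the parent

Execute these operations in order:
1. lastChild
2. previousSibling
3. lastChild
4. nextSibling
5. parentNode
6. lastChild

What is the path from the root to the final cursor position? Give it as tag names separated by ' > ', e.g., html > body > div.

Answer: h2 > input

Derivation:
After 1 (lastChild): input
After 2 (previousSibling): form
After 3 (lastChild): form (no-op, stayed)
After 4 (nextSibling): input
After 5 (parentNode): h2
After 6 (lastChild): input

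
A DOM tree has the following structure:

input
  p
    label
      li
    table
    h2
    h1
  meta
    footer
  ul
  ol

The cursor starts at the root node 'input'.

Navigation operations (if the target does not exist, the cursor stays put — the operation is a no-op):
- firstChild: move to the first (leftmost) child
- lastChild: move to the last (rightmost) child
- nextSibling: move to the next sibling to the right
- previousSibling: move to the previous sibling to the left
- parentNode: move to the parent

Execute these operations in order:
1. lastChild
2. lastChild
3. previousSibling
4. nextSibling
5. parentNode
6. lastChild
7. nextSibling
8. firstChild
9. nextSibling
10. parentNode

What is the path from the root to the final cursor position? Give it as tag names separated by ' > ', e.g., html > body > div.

Answer: input

Derivation:
After 1 (lastChild): ol
After 2 (lastChild): ol (no-op, stayed)
After 3 (previousSibling): ul
After 4 (nextSibling): ol
After 5 (parentNode): input
After 6 (lastChild): ol
After 7 (nextSibling): ol (no-op, stayed)
After 8 (firstChild): ol (no-op, stayed)
After 9 (nextSibling): ol (no-op, stayed)
After 10 (parentNode): input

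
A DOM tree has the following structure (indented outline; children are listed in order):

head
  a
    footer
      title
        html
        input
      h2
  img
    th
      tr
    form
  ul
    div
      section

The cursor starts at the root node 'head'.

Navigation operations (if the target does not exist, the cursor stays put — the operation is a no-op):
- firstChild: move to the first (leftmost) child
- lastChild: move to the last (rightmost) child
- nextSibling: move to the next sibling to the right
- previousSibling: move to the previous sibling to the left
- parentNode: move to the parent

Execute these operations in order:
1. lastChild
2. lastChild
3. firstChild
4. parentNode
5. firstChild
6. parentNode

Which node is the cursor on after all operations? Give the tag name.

Answer: div

Derivation:
After 1 (lastChild): ul
After 2 (lastChild): div
After 3 (firstChild): section
After 4 (parentNode): div
After 5 (firstChild): section
After 6 (parentNode): div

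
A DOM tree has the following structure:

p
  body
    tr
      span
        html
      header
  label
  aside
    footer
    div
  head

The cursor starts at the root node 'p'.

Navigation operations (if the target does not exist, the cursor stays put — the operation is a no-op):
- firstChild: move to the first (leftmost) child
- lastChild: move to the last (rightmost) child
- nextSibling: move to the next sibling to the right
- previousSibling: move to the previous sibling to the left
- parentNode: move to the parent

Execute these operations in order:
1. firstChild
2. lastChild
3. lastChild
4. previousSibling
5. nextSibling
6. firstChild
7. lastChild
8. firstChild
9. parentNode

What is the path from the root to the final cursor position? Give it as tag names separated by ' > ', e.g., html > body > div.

After 1 (firstChild): body
After 2 (lastChild): tr
After 3 (lastChild): header
After 4 (previousSibling): span
After 5 (nextSibling): header
After 6 (firstChild): header (no-op, stayed)
After 7 (lastChild): header (no-op, stayed)
After 8 (firstChild): header (no-op, stayed)
After 9 (parentNode): tr

Answer: p > body > tr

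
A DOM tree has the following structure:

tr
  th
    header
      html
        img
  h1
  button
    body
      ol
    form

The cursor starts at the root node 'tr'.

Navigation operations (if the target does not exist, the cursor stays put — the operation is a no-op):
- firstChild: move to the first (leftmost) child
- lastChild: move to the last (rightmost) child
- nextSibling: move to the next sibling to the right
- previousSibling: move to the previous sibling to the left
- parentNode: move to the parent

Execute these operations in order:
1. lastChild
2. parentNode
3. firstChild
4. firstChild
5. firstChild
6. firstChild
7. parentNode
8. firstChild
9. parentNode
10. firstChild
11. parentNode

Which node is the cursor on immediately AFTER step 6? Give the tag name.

Answer: img

Derivation:
After 1 (lastChild): button
After 2 (parentNode): tr
After 3 (firstChild): th
After 4 (firstChild): header
After 5 (firstChild): html
After 6 (firstChild): img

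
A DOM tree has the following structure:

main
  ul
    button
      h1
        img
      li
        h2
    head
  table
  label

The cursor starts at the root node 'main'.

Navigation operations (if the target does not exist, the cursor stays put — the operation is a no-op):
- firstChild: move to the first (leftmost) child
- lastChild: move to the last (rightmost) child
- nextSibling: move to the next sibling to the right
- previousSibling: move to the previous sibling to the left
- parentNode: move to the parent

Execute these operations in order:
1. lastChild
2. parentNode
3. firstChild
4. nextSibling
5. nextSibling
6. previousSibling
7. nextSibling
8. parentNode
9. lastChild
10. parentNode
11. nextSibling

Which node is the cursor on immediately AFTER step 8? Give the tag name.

Answer: main

Derivation:
After 1 (lastChild): label
After 2 (parentNode): main
After 3 (firstChild): ul
After 4 (nextSibling): table
After 5 (nextSibling): label
After 6 (previousSibling): table
After 7 (nextSibling): label
After 8 (parentNode): main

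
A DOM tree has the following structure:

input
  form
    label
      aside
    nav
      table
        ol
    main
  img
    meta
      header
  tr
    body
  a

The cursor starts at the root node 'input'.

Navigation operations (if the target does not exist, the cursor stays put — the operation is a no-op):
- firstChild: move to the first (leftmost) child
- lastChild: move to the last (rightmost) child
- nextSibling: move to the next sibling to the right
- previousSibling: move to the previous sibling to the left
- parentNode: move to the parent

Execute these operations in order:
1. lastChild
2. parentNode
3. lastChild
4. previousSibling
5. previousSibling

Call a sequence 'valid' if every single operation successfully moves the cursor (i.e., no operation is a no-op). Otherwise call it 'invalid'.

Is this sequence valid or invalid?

Answer: valid

Derivation:
After 1 (lastChild): a
After 2 (parentNode): input
After 3 (lastChild): a
After 4 (previousSibling): tr
After 5 (previousSibling): img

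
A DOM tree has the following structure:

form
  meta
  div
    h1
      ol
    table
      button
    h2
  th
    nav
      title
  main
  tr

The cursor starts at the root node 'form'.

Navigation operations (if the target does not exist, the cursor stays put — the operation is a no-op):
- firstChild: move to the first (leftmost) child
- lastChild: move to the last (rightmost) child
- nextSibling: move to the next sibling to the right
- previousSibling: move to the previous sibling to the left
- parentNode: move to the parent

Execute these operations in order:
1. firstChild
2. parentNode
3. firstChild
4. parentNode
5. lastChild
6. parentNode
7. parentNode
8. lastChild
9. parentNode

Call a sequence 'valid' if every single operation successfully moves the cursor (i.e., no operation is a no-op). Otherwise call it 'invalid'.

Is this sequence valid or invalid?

After 1 (firstChild): meta
After 2 (parentNode): form
After 3 (firstChild): meta
After 4 (parentNode): form
After 5 (lastChild): tr
After 6 (parentNode): form
After 7 (parentNode): form (no-op, stayed)
After 8 (lastChild): tr
After 9 (parentNode): form

Answer: invalid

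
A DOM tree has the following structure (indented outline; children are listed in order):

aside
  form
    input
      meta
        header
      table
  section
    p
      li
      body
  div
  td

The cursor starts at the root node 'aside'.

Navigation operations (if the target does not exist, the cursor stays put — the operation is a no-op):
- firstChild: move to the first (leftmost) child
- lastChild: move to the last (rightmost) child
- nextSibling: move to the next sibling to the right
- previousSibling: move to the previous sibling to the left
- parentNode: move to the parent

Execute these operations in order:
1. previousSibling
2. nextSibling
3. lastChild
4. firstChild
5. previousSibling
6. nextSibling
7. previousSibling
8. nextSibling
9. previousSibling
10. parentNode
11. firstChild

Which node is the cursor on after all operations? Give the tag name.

Answer: form

Derivation:
After 1 (previousSibling): aside (no-op, stayed)
After 2 (nextSibling): aside (no-op, stayed)
After 3 (lastChild): td
After 4 (firstChild): td (no-op, stayed)
After 5 (previousSibling): div
After 6 (nextSibling): td
After 7 (previousSibling): div
After 8 (nextSibling): td
After 9 (previousSibling): div
After 10 (parentNode): aside
After 11 (firstChild): form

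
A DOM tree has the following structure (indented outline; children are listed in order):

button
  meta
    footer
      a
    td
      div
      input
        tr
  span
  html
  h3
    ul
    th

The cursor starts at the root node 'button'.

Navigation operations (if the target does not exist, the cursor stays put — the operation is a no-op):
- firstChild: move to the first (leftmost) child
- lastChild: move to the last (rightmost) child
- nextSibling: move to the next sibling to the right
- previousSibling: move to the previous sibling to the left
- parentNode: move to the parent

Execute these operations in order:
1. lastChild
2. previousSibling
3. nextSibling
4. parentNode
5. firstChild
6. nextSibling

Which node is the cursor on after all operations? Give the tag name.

After 1 (lastChild): h3
After 2 (previousSibling): html
After 3 (nextSibling): h3
After 4 (parentNode): button
After 5 (firstChild): meta
After 6 (nextSibling): span

Answer: span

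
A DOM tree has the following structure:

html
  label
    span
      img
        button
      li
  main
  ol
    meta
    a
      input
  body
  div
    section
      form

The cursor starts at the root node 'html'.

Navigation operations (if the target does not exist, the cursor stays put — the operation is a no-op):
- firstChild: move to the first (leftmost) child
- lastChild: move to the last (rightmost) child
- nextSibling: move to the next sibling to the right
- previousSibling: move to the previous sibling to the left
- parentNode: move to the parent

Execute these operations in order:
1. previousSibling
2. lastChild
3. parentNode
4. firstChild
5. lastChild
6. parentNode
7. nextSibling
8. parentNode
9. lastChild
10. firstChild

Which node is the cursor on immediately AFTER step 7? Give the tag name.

Answer: main

Derivation:
After 1 (previousSibling): html (no-op, stayed)
After 2 (lastChild): div
After 3 (parentNode): html
After 4 (firstChild): label
After 5 (lastChild): span
After 6 (parentNode): label
After 7 (nextSibling): main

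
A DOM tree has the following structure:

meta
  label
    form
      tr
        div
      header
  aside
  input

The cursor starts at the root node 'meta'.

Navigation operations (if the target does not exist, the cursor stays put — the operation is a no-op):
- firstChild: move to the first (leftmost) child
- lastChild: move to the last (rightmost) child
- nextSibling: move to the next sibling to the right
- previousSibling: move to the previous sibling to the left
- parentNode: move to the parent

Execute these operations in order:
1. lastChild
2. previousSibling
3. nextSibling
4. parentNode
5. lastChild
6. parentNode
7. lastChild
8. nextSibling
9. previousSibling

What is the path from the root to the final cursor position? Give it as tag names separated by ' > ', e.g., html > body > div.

Answer: meta > aside

Derivation:
After 1 (lastChild): input
After 2 (previousSibling): aside
After 3 (nextSibling): input
After 4 (parentNode): meta
After 5 (lastChild): input
After 6 (parentNode): meta
After 7 (lastChild): input
After 8 (nextSibling): input (no-op, stayed)
After 9 (previousSibling): aside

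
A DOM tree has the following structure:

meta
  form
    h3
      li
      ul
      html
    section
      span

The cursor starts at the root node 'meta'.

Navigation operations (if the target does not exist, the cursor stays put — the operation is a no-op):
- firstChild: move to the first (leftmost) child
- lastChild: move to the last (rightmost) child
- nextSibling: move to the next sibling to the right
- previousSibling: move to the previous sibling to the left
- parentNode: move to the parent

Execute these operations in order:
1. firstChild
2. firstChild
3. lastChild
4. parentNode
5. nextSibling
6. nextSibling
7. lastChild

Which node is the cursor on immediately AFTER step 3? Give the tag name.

Answer: html

Derivation:
After 1 (firstChild): form
After 2 (firstChild): h3
After 3 (lastChild): html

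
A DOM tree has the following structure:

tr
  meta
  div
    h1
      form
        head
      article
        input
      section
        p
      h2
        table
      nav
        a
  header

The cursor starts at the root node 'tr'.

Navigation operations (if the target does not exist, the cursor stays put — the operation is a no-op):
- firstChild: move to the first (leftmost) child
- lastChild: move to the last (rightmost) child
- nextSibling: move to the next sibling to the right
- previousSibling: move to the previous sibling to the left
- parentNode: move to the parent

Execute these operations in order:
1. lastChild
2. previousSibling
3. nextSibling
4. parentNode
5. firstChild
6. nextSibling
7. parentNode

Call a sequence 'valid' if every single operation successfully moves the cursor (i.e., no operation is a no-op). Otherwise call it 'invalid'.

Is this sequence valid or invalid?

After 1 (lastChild): header
After 2 (previousSibling): div
After 3 (nextSibling): header
After 4 (parentNode): tr
After 5 (firstChild): meta
After 6 (nextSibling): div
After 7 (parentNode): tr

Answer: valid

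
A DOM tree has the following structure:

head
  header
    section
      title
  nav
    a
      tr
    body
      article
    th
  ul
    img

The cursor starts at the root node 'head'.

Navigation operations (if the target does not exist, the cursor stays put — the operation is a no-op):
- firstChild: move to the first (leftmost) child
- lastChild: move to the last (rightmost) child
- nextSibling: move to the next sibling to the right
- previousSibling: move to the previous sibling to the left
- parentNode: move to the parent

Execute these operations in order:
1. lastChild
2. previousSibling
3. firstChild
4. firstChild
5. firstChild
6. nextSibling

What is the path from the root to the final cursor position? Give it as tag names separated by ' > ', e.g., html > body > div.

After 1 (lastChild): ul
After 2 (previousSibling): nav
After 3 (firstChild): a
After 4 (firstChild): tr
After 5 (firstChild): tr (no-op, stayed)
After 6 (nextSibling): tr (no-op, stayed)

Answer: head > nav > a > tr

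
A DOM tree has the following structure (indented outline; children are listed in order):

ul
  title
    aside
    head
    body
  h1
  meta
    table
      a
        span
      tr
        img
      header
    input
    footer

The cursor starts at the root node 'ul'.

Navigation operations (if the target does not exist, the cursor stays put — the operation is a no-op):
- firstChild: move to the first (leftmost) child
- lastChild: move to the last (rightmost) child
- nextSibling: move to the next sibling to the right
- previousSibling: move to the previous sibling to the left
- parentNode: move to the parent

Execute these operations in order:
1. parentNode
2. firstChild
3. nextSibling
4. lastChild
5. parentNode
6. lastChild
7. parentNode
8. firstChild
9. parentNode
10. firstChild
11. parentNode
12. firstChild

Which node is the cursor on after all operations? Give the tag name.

Answer: title

Derivation:
After 1 (parentNode): ul (no-op, stayed)
After 2 (firstChild): title
After 3 (nextSibling): h1
After 4 (lastChild): h1 (no-op, stayed)
After 5 (parentNode): ul
After 6 (lastChild): meta
After 7 (parentNode): ul
After 8 (firstChild): title
After 9 (parentNode): ul
After 10 (firstChild): title
After 11 (parentNode): ul
After 12 (firstChild): title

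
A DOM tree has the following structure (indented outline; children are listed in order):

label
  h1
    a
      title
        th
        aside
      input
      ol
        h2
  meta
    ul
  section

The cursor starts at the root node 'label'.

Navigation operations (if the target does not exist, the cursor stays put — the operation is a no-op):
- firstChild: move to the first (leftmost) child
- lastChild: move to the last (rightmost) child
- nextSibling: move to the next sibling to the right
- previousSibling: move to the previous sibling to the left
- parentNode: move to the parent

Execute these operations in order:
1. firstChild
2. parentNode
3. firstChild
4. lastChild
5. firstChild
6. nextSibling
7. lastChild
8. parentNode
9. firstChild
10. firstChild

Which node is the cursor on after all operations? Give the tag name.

Answer: th

Derivation:
After 1 (firstChild): h1
After 2 (parentNode): label
After 3 (firstChild): h1
After 4 (lastChild): a
After 5 (firstChild): title
After 6 (nextSibling): input
After 7 (lastChild): input (no-op, stayed)
After 8 (parentNode): a
After 9 (firstChild): title
After 10 (firstChild): th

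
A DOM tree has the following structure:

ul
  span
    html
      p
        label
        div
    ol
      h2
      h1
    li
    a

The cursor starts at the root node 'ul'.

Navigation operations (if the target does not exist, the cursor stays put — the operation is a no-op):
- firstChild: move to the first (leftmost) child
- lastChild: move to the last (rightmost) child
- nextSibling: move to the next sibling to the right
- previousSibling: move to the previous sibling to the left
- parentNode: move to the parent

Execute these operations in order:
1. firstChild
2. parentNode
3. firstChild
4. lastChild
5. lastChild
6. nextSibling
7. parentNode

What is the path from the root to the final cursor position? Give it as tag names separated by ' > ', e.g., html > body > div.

After 1 (firstChild): span
After 2 (parentNode): ul
After 3 (firstChild): span
After 4 (lastChild): a
After 5 (lastChild): a (no-op, stayed)
After 6 (nextSibling): a (no-op, stayed)
After 7 (parentNode): span

Answer: ul > span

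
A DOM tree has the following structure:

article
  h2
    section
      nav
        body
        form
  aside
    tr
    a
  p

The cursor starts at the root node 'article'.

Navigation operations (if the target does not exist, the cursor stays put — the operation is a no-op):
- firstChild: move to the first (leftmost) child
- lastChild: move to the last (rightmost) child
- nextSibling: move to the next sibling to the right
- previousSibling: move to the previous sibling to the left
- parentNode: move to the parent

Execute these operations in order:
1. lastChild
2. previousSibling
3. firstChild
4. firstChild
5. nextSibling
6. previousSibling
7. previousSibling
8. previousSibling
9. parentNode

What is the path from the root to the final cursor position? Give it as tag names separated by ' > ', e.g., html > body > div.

Answer: article > aside

Derivation:
After 1 (lastChild): p
After 2 (previousSibling): aside
After 3 (firstChild): tr
After 4 (firstChild): tr (no-op, stayed)
After 5 (nextSibling): a
After 6 (previousSibling): tr
After 7 (previousSibling): tr (no-op, stayed)
After 8 (previousSibling): tr (no-op, stayed)
After 9 (parentNode): aside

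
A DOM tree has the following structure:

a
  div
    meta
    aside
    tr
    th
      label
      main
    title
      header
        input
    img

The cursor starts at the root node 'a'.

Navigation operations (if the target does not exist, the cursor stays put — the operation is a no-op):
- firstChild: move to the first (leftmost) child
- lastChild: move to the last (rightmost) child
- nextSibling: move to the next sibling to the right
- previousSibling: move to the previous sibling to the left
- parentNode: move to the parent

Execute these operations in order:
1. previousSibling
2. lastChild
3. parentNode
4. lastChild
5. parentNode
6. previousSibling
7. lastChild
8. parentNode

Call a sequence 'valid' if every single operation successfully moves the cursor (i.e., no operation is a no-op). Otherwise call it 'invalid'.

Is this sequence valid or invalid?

After 1 (previousSibling): a (no-op, stayed)
After 2 (lastChild): div
After 3 (parentNode): a
After 4 (lastChild): div
After 5 (parentNode): a
After 6 (previousSibling): a (no-op, stayed)
After 7 (lastChild): div
After 8 (parentNode): a

Answer: invalid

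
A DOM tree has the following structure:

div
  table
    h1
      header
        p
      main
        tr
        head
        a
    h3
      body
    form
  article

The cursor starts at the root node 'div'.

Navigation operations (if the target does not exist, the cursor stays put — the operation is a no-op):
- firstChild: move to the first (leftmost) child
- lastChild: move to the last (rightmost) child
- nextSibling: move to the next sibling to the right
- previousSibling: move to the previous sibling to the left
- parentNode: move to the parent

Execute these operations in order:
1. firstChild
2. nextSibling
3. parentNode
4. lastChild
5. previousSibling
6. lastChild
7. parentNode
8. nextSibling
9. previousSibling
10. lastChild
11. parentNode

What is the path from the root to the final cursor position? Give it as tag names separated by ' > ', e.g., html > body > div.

Answer: div > table

Derivation:
After 1 (firstChild): table
After 2 (nextSibling): article
After 3 (parentNode): div
After 4 (lastChild): article
After 5 (previousSibling): table
After 6 (lastChild): form
After 7 (parentNode): table
After 8 (nextSibling): article
After 9 (previousSibling): table
After 10 (lastChild): form
After 11 (parentNode): table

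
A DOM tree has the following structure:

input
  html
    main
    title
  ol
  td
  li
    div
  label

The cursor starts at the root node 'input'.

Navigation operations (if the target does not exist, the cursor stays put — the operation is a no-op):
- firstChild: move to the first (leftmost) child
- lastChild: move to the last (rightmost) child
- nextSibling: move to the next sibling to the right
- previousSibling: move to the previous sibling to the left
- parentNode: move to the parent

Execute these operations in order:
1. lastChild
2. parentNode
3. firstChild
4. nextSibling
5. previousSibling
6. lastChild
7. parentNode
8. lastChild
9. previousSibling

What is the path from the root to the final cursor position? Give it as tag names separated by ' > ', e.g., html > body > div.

After 1 (lastChild): label
After 2 (parentNode): input
After 3 (firstChild): html
After 4 (nextSibling): ol
After 5 (previousSibling): html
After 6 (lastChild): title
After 7 (parentNode): html
After 8 (lastChild): title
After 9 (previousSibling): main

Answer: input > html > main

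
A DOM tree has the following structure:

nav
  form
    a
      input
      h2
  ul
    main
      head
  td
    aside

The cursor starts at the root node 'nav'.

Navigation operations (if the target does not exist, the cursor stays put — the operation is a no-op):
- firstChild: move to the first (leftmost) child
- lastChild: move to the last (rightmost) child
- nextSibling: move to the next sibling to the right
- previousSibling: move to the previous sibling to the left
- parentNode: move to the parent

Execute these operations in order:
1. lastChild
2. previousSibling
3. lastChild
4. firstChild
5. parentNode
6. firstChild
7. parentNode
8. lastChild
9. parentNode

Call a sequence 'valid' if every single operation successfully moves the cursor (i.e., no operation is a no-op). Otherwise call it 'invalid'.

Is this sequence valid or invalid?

Answer: valid

Derivation:
After 1 (lastChild): td
After 2 (previousSibling): ul
After 3 (lastChild): main
After 4 (firstChild): head
After 5 (parentNode): main
After 6 (firstChild): head
After 7 (parentNode): main
After 8 (lastChild): head
After 9 (parentNode): main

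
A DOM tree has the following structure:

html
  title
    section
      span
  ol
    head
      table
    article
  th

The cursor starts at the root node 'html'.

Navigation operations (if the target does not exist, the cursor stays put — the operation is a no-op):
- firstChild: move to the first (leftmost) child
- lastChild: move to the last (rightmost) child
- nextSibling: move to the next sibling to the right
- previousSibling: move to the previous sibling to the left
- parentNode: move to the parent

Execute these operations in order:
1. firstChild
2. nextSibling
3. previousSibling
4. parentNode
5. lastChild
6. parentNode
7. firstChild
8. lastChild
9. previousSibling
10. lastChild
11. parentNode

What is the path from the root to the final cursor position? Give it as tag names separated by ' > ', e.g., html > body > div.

Answer: html > title > section

Derivation:
After 1 (firstChild): title
After 2 (nextSibling): ol
After 3 (previousSibling): title
After 4 (parentNode): html
After 5 (lastChild): th
After 6 (parentNode): html
After 7 (firstChild): title
After 8 (lastChild): section
After 9 (previousSibling): section (no-op, stayed)
After 10 (lastChild): span
After 11 (parentNode): section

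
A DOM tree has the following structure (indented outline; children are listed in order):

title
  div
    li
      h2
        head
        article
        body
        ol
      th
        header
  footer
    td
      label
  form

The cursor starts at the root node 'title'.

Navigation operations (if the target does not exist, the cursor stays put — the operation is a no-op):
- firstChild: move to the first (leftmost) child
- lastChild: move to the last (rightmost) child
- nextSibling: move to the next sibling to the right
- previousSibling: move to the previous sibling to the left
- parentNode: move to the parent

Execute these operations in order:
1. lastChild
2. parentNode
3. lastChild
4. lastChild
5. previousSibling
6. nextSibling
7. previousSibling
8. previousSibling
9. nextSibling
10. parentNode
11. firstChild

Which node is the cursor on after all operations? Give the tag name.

Answer: div

Derivation:
After 1 (lastChild): form
After 2 (parentNode): title
After 3 (lastChild): form
After 4 (lastChild): form (no-op, stayed)
After 5 (previousSibling): footer
After 6 (nextSibling): form
After 7 (previousSibling): footer
After 8 (previousSibling): div
After 9 (nextSibling): footer
After 10 (parentNode): title
After 11 (firstChild): div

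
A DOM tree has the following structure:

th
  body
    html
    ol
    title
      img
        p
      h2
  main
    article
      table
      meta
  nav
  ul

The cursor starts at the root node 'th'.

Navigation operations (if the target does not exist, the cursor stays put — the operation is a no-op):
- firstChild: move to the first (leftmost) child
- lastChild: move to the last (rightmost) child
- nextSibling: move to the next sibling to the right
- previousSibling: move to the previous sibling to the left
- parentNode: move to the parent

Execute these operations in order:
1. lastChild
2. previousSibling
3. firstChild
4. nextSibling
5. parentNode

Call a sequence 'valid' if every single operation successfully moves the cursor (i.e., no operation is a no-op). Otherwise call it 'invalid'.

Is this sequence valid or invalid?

Answer: invalid

Derivation:
After 1 (lastChild): ul
After 2 (previousSibling): nav
After 3 (firstChild): nav (no-op, stayed)
After 4 (nextSibling): ul
After 5 (parentNode): th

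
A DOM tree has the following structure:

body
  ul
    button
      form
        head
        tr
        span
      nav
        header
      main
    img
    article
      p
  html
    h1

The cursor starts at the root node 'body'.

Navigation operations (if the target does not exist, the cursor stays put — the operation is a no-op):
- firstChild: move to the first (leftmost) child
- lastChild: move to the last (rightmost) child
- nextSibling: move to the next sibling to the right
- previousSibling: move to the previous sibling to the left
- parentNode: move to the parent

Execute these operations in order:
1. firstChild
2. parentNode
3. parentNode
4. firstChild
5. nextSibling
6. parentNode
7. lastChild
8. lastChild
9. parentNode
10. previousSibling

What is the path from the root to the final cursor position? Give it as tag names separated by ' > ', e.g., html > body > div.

Answer: body > ul

Derivation:
After 1 (firstChild): ul
After 2 (parentNode): body
After 3 (parentNode): body (no-op, stayed)
After 4 (firstChild): ul
After 5 (nextSibling): html
After 6 (parentNode): body
After 7 (lastChild): html
After 8 (lastChild): h1
After 9 (parentNode): html
After 10 (previousSibling): ul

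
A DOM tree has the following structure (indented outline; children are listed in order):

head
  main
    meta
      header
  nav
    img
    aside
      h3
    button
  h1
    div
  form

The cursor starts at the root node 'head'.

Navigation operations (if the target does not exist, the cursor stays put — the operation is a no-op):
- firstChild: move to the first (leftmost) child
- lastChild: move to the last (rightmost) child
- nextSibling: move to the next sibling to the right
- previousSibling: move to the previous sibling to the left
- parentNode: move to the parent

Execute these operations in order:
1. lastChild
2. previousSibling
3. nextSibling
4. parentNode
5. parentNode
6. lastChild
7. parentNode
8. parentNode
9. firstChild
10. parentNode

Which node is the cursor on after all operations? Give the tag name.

Answer: head

Derivation:
After 1 (lastChild): form
After 2 (previousSibling): h1
After 3 (nextSibling): form
After 4 (parentNode): head
After 5 (parentNode): head (no-op, stayed)
After 6 (lastChild): form
After 7 (parentNode): head
After 8 (parentNode): head (no-op, stayed)
After 9 (firstChild): main
After 10 (parentNode): head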